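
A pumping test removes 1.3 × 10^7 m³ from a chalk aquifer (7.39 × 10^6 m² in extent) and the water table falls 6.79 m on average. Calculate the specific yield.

Sy ≈ 0.26

Sy = ΔV / (A × Δh) = 1.3 × 10^7 m³ / (7.39 × 10^6 m² × 6.79 m) = 0.2591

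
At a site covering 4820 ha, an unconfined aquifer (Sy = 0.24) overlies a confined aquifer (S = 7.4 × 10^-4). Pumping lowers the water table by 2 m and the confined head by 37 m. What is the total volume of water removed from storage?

A = 4820 ha = 4.82 × 10^7 m²
Unconfined: ΔV_u = Sy × A × Δh_u = 0.24 × 4.82 × 10^7 × 2 = 2.314 × 10^7 m³
Confined: ΔV_c = S × A × Δh_c = 7.4 × 10^-4 × 4.82 × 10^7 × 37 = 1.32 × 10^6 m³
Total ΔV = 2.314 × 10^7 + 1.32 × 10^6 = 2.446 × 10^7 m³

ΔV ≈ 2.45 × 10^7 m³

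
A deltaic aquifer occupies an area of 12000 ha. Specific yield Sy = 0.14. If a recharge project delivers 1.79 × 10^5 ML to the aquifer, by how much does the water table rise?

Δh ≈ 10.7 m

A = 12000 ha = 1.2 × 10^8 m²
ΔV = 1.79 × 10^5 ML = 1.79 × 10^8 m³
Δh = ΔV / (Sy × A) = 1.79 × 10^8 m³ / (0.14 × 1.2 × 10^8 m²) = 10.65 m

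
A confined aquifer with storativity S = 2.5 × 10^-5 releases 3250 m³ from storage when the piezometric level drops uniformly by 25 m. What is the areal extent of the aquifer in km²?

A = ΔV / (S × Δh) = 3250 / (2.5 × 10^-5 × 25) = 5.2 × 10^6 m²
A = 5.2 × 10^6 m² = 5.2 km²

A ≈ 5.2 km²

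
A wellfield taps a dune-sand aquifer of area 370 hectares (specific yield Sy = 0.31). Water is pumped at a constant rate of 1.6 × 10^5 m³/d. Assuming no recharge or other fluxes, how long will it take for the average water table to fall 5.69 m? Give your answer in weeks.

t ≈ 5.83 weeks

A = 370 hectares = 3.7 × 10^6 m²
ΔV = Sy × A × Δh = 0.31 × 3.7 × 10^6 × 5.69 = 6.526 × 10^6 m³
t = ΔV / Q = 6.526 × 10^6 m³ / 1.6 × 10^5 m³/d = 40.79 d
t = 40.79 d ≈ 5.827 weeks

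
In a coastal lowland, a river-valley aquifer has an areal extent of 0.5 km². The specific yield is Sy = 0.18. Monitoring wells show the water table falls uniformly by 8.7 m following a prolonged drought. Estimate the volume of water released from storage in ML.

ΔV ≈ 783 ML

A = 0.5 km² = 5 × 10^5 m²
ΔV = Sy × A × Δh = 0.18 × 5 × 10^5 m² × 8.7 m = 7.83 × 10^5 m³
ΔV = 7.83 × 10^5 m³ = 783 ML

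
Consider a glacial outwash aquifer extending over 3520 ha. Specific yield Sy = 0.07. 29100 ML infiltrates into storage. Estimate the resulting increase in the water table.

Δh ≈ 11.8 m

A = 3520 ha = 3.52 × 10^7 m²
ΔV = 29100 ML = 2.91 × 10^7 m³
Δh = ΔV / (Sy × A) = 2.91 × 10^7 m³ / (0.07 × 3.52 × 10^7 m²) = 11.81 m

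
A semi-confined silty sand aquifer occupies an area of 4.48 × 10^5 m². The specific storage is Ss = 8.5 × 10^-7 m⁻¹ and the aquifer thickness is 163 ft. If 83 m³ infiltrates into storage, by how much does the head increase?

b = 163 ft = 49.68 m
S = Ss × b = 8.5 × 10^-7 m⁻¹ × 49.68 m = 4.223 × 10^-5
Δh = ΔV / (S × A) = 83 m³ / (4.223 × 10^-5 × 4.48 × 10^5 m²) = 4.387 m

Δh ≈ 4.39 m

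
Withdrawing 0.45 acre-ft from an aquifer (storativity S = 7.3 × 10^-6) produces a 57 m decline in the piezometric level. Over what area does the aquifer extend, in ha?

A ≈ 133 ha

ΔV = 0.45 acre-ft = 555.1 m³
A = ΔV / (S × Δh) = 555.1 / (7.3 × 10^-6 × 57) = 1.334 × 10^6 m²
A = 1.334 × 10^6 m² = 133.4 ha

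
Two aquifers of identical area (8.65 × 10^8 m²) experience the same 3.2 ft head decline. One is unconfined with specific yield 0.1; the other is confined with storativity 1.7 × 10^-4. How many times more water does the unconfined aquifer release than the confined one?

ΔV_u / ΔV_c ≈ 588

Δh = 3.2 ft = 0.9754 m
Unconfined: ΔV_u = Sy × A × Δh = 0.1 × 8.65 × 10^8 × 0.9754 = 8.437 × 10^7 m³
Confined: ΔV_c = S × A × Δh = 1.7 × 10^-4 × 8.65 × 10^8 × 0.9754 = 1.434 × 10^5 m³
Ratio = ΔV_u / ΔV_c = Sy / S = 0.1 / 1.7 × 10^-4 = 588.2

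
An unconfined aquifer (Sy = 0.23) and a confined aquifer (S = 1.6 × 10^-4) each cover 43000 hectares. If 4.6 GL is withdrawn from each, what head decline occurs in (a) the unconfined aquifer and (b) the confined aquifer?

Δh_u ≈ 0.0465 m; Δh_c ≈ 66.9 m

A = 43000 hectares = 4.3 × 10^8 m²
ΔV = 4.6 GL = 4.6 × 10^6 m³
Unconfined: Δh_u = ΔV/(Sy·A) = 4.6 × 10^6/(0.23 × 4.3 × 10^8) = 0.04651 m
Confined: Δh_c = ΔV/(S·A) = 4.6 × 10^6/(1.6 × 10^-4 × 4.3 × 10^8) = 66.86 m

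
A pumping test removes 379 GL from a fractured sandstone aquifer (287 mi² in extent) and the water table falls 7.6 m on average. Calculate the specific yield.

A = 287 mi² = 7.433 × 10^8 m²
ΔV = 379 GL = 3.79 × 10^8 m³
Sy = ΔV / (A × Δh) = 3.79 × 10^8 m³ / (7.433 × 10^8 m² × 7.6 m) = 0.06709

Sy ≈ 0.067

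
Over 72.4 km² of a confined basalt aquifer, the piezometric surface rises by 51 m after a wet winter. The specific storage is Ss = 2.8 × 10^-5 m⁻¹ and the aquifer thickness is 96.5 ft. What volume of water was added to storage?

b = 96.5 ft = 29.41 m
S = Ss × b = 2.8 × 10^-5 m⁻¹ × 29.41 m = 8.236 × 10^-4
A = 72.4 km² = 7.24 × 10^7 m²
ΔV = S × A × Δh = 8.236 × 10^-4 × 7.24 × 10^7 m² × 51 m = 3.041 × 10^6 m³

ΔV ≈ 3.04 × 10^6 m³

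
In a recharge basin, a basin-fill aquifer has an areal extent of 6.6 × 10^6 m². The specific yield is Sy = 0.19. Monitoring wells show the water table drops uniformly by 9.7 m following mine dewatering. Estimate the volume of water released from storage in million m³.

ΔV ≈ 12.2 million m³

ΔV = Sy × A × Δh = 0.19 × 6.6 × 10^6 m² × 9.7 m = 1.216 × 10^7 m³
ΔV = 1.216 × 10^7 m³ = 12.16 million m³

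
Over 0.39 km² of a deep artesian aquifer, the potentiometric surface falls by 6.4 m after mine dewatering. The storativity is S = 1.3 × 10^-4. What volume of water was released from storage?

A = 0.39 km² = 3.9 × 10^5 m²
ΔV = S × A × Δh = 1.3 × 10^-4 × 3.9 × 10^5 m² × 6.4 m = 324.5 m³

ΔV ≈ 324 m³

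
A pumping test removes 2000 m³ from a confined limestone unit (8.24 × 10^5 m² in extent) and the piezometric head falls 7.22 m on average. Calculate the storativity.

S ≈ 3.4 × 10^-4

S = ΔV / (A × Δh) = 2000 m³ / (8.24 × 10^5 m² × 7.22 m) = 3.362 × 10^-4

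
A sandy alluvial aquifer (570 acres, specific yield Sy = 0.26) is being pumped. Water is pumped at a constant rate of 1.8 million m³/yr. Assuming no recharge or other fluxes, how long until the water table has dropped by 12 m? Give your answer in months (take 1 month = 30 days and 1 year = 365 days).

t ≈ 48.6 months

A = 570 acres = 2.307 × 10^6 m²
ΔV = Sy × A × Δh = 0.26 × 2.307 × 10^6 × 12 = 7.197 × 10^6 m³
Q = 1.8 million m³/yr = 4932 m³/d
t = ΔV / Q = 7.197 × 10^6 m³ / 4932 m³/d = 1459 d
t = 1459 d ≈ 48.65 months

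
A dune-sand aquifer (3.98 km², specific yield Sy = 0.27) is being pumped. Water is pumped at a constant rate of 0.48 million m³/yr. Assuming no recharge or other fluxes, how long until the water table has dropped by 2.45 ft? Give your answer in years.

A = 3.98 km² = 3.98 × 10^6 m²
Δh = 2.45 ft = 0.7468 m
ΔV = Sy × A × Δh = 0.27 × 3.98 × 10^6 × 0.7468 = 8.025 × 10^5 m³
Q = 0.48 million m³/yr = 1315 m³/d
t = ΔV / Q = 8.025 × 10^5 m³ / 1315 m³/d = 610.2 d
t = 610.2 d ≈ 1.672 years

t ≈ 1.67 years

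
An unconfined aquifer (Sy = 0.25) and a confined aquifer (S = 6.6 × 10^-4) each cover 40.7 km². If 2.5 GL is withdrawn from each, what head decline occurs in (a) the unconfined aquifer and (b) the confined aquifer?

Δh_u ≈ 0.246 m; Δh_c ≈ 93.1 m

A = 40.7 km² = 4.07 × 10^7 m²
ΔV = 2.5 GL = 2.5 × 10^6 m³
Unconfined: Δh_u = ΔV/(Sy·A) = 2.5 × 10^6/(0.25 × 4.07 × 10^7) = 0.2457 m
Confined: Δh_c = ΔV/(S·A) = 2.5 × 10^6/(6.6 × 10^-4 × 4.07 × 10^7) = 93.07 m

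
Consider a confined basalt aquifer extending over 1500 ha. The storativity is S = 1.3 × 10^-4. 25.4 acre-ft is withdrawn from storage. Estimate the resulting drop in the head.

Δh ≈ 16.1 m

A = 1500 ha = 1.5 × 10^7 m²
ΔV = 25.4 acre-ft = 31330 m³
Δh = ΔV / (S × A) = 31330 m³ / (1.3 × 10^-4 × 1.5 × 10^7 m²) = 16.07 m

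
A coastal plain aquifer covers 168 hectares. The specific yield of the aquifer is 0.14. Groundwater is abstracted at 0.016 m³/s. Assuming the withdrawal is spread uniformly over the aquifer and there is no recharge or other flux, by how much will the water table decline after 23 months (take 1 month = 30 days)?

Δh ≈ 4.06 m

A = 168 hectares = 1.68 × 10^6 m²
Q = 0.016 m³/s = 1382 m³/d
t = 23 months = 690 d
ΔV = Q × t = 1382 m³/d × 690 d = 9.539 × 10^5 m³
Δh = ΔV / (Sy × A) = 9.539 × 10^5 / (0.14 × 1.68 × 10^6) = 4.056 m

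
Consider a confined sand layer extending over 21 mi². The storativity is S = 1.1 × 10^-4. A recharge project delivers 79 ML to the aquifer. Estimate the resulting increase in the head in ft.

A = 21 mi² = 5.439 × 10^7 m²
ΔV = 79 ML = 79000 m³
Δh = ΔV / (S × A) = 79000 m³ / (1.1 × 10^-4 × 5.439 × 10^7 m²) = 13.2 m
Δh = 13.2 m = 43.32 ft

Δh ≈ 43.3 ft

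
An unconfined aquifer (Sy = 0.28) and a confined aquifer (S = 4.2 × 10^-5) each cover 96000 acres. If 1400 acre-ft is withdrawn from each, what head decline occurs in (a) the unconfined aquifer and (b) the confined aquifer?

A = 96000 acres = 3.885 × 10^8 m²
ΔV = 1400 acre-ft = 1.727 × 10^6 m³
Unconfined: Δh_u = ΔV/(Sy·A) = 1.727 × 10^6/(0.28 × 3.885 × 10^8) = 0.01588 m
Confined: Δh_c = ΔV/(S·A) = 1.727 × 10^6/(4.2 × 10^-5 × 3.885 × 10^8) = 105.8 m

Δh_u ≈ 0.0159 m; Δh_c ≈ 106 m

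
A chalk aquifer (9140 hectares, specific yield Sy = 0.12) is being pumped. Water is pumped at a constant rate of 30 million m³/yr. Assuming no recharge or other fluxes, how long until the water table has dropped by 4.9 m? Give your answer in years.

A = 9140 hectares = 9.14 × 10^7 m²
ΔV = Sy × A × Δh = 0.12 × 9.14 × 10^7 × 4.9 = 5.374 × 10^7 m³
Q = 30 million m³/yr = 82190 m³/d
t = ΔV / Q = 5.374 × 10^7 m³ / 82190 m³/d = 653.9 d
t = 653.9 d ≈ 1.791 years

t ≈ 1.79 years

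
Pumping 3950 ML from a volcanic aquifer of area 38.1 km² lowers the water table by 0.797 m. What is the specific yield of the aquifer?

A = 38.1 km² = 3.81 × 10^7 m²
ΔV = 3950 ML = 3.95 × 10^6 m³
Sy = ΔV / (A × Δh) = 3.95 × 10^6 m³ / (3.81 × 10^7 m² × 0.797 m) = 0.1301

Sy ≈ 0.13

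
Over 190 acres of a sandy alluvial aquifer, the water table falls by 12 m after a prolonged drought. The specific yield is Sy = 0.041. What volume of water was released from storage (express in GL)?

ΔV ≈ 0.378 GL

A = 190 acres = 7.689 × 10^5 m²
ΔV = Sy × A × Δh = 0.041 × 7.689 × 10^5 m² × 12 m = 3.783 × 10^5 m³
ΔV = 3.783 × 10^5 m³ = 0.3783 GL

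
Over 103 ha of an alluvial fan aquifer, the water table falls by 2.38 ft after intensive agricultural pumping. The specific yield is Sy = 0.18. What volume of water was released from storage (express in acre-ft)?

A = 103 ha = 1.03 × 10^6 m²
Δh = 2.38 ft = 0.7254 m
ΔV = Sy × A × Δh = 0.18 × 1.03 × 10^6 m² × 0.7254 m = 1.345 × 10^5 m³
ΔV = 1.345 × 10^5 m³ = 109 acre-ft

ΔV ≈ 109 acre-ft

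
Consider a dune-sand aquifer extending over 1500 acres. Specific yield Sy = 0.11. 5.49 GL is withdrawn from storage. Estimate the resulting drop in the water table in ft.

Δh ≈ 27 ft

A = 1500 acres = 6.07 × 10^6 m²
ΔV = 5.49 GL = 5.49 × 10^6 m³
Δh = ΔV / (Sy × A) = 5.49 × 10^6 m³ / (0.11 × 6.07 × 10^6 m²) = 8.222 m
Δh = 8.222 m = 26.97 ft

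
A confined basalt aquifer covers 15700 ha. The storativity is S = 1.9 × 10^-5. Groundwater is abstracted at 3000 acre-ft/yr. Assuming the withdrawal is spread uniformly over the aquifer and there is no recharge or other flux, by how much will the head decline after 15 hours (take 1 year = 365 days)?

A = 15700 ha = 1.57 × 10^8 m²
Q = 3000 acre-ft/yr = 10140 m³/d
t = 15 hours = 0.625 d
ΔV = Q × t = 10140 m³/d × 0.625 d = 6336 m³
Δh = ΔV / (S × A) = 6336 / (1.9 × 10^-5 × 1.57 × 10^8) = 2.124 m

Δh ≈ 2.12 m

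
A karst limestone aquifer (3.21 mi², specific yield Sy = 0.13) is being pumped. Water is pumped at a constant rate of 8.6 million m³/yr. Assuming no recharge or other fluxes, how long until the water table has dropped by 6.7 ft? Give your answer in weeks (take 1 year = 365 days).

A = 3.21 mi² = 8.314 × 10^6 m²
Δh = 6.7 ft = 2.042 m
ΔV = Sy × A × Δh = 0.13 × 8.314 × 10^6 × 2.042 = 2.207 × 10^6 m³
Q = 8.6 million m³/yr = 23560 m³/d
t = ΔV / Q = 2.207 × 10^6 m³ / 23560 m³/d = 93.68 d
t = 93.68 d ≈ 13.38 weeks

t ≈ 13.4 weeks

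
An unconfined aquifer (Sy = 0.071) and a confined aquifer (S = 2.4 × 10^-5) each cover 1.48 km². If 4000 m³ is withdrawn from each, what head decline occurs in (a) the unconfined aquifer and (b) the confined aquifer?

A = 1.48 km² = 1.48 × 10^6 m²
Unconfined: Δh_u = ΔV/(Sy·A) = 4000/(0.071 × 1.48 × 10^6) = 0.03807 m
Confined: Δh_c = ΔV/(S·A) = 4000/(2.4 × 10^-5 × 1.48 × 10^6) = 112.6 m

Δh_u ≈ 0.0381 m; Δh_c ≈ 113 m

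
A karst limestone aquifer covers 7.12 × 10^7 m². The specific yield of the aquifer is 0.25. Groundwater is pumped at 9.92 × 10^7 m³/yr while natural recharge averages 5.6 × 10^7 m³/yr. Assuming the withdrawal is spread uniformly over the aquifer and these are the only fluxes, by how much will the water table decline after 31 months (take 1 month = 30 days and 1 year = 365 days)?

Δh ≈ 6.18 m

Net abstraction = 9.92 × 10^7 − 5.6 × 10^7 = 4.32 × 10^7 m³/yr
Q_net = 4.32 × 10^7 m³/yr = 1.184 × 10^5 m³/d
t = 31 months = 930 d
ΔV = Q × t = 1.184 × 10^5 m³/d × 930 d = 1.101 × 10^8 m³
Δh = ΔV / (Sy × A) = 1.101 × 10^8 / (0.25 × 7.12 × 10^7) = 6.184 m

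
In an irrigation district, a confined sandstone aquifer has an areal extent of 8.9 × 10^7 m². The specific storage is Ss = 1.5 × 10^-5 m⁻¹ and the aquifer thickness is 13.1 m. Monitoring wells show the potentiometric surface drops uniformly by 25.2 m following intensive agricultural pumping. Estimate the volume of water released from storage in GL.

S = Ss × b = 1.5 × 10^-5 m⁻¹ × 13.1 m = 1.965 × 10^-4
ΔV = S × A × Δh = 1.965 × 10^-4 × 8.9 × 10^7 m² × 25.2 m = 4.407 × 10^5 m³
ΔV = 4.407 × 10^5 m³ = 0.4407 GL

ΔV ≈ 0.441 GL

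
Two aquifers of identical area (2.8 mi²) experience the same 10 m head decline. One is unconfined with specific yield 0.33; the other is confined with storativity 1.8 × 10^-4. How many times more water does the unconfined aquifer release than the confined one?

A = 2.8 mi² = 7.252 × 10^6 m²
Unconfined: ΔV_u = Sy × A × Δh = 0.33 × 7.252 × 10^6 × 10 = 2.393 × 10^7 m³
Confined: ΔV_c = S × A × Δh = 1.8 × 10^-4 × 7.252 × 10^6 × 10 = 13050 m³
Ratio = ΔV_u / ΔV_c = Sy / S = 0.33 / 1.8 × 10^-4 = 1833

ΔV_u / ΔV_c ≈ 1830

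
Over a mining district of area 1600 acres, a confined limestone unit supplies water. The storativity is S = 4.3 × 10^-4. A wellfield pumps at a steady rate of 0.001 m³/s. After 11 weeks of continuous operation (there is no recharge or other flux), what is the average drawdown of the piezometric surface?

A = 1600 acres = 6.475 × 10^6 m²
Q = 0.001 m³/s = 86.4 m³/d
t = 11 weeks = 77 d
ΔV = Q × t = 86.4 m³/d × 77 d = 6653 m³
Δh = ΔV / (S × A) = 6653 / (4.3 × 10^-4 × 6.475 × 10^6) = 2.389 m

Δh ≈ 2.39 m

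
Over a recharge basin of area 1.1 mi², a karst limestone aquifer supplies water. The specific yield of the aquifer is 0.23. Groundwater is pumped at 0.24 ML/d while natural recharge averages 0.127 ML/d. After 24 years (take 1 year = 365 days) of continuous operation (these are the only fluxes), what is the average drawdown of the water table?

Δh ≈ 1.51 m

A = 1.1 mi² = 2.849 × 10^6 m²
Net abstraction = 0.24 − 0.127 = 0.113 ML/d
Q_net = 0.113 ML/d = 113 m³/d
t = 24 years = 8760 d
ΔV = Q × t = 113 m³/d × 8760 d = 9.899 × 10^5 m³
Δh = ΔV / (Sy × A) = 9.899 × 10^5 / (0.23 × 2.849 × 10^6) = 1.511 m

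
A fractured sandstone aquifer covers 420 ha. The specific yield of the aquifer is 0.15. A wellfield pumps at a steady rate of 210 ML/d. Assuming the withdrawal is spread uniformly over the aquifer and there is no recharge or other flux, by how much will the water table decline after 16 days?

Δh ≈ 5.33 m

A = 420 ha = 4.2 × 10^6 m²
Q = 210 ML/d = 2.1 × 10^5 m³/d
ΔV = Q × t = 2.1 × 10^5 m³/d × 16 d = 3.36 × 10^6 m³
Δh = ΔV / (Sy × A) = 3.36 × 10^6 / (0.15 × 4.2 × 10^6) = 5.333 m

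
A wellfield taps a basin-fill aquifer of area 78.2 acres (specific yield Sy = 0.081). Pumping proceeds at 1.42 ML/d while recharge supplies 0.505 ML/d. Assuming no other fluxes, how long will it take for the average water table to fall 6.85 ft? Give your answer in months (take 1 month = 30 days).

A = 78.2 acres = 3.165 × 10^5 m²
Δh = 6.85 ft = 2.088 m
ΔV = Sy × A × Δh = 0.081 × 3.165 × 10^5 × 2.088 = 53520 m³
Net withdrawal = 1.42 − 0.505 = 0.915 ML/d = 915 m³/d
t = ΔV / Q = 53520 m³ / 915 m³/d = 58.49 d
t = 58.49 d ≈ 1.95 months

t ≈ 1.95 months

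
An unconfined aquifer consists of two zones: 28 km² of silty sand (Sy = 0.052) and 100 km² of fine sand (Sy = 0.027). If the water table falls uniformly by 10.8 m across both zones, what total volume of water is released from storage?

ΔV ≈ 4.49 × 10^7 m³

A₁ = 28 km² = 2.8 × 10^7 m²; A₂ = 100 km² = 1 × 10^8 m²
ΔV₁ = 0.052 × 2.8 × 10^7 × 10.8 = 1.572 × 10^7 m³
ΔV₂ = 0.027 × 1 × 10^8 × 10.8 = 2.916 × 10^7 m³
ΔV = ΔV₁ + ΔV₂ = 4.488 × 10^7 m³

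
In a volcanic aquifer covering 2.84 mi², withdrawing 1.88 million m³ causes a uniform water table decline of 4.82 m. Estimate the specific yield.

A = 2.84 mi² = 7.356 × 10^6 m²
ΔV = 1.88 million m³ = 1.88 × 10^6 m³
Sy = ΔV / (A × Δh) = 1.88 × 10^6 m³ / (7.356 × 10^6 m² × 4.82 m) = 0.05303

Sy ≈ 0.053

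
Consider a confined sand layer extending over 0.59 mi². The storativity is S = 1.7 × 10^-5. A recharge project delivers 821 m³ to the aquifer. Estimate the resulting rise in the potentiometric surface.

Δh ≈ 31.6 m

A = 0.59 mi² = 1.528 × 10^6 m²
Δh = ΔV / (S × A) = 821 m³ / (1.7 × 10^-5 × 1.528 × 10^6 m²) = 31.6 m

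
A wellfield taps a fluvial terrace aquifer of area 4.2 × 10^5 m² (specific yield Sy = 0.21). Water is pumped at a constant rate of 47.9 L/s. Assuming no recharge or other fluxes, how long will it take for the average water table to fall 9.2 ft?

t ≈ 59.8 days

Δh = 9.2 ft = 2.804 m
ΔV = Sy × A × Δh = 0.21 × 4.2 × 10^5 × 2.804 = 2.473 × 10^5 m³
Q = 47.9 L/s = 4139 m³/d
t = ΔV / Q = 2.473 × 10^5 m³ / 4139 m³/d = 59.76 d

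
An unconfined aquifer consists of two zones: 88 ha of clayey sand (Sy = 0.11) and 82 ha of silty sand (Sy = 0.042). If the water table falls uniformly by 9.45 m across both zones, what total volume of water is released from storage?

ΔV ≈ 1.24 × 10^6 m³

A₁ = 88 ha = 8.8 × 10^5 m²; A₂ = 82 ha = 8.2 × 10^5 m²
ΔV₁ = 0.11 × 8.8 × 10^5 × 9.45 = 9.148 × 10^5 m³
ΔV₂ = 0.042 × 8.2 × 10^5 × 9.45 = 3.255 × 10^5 m³
ΔV = ΔV₁ + ΔV₂ = 1.24 × 10^6 m³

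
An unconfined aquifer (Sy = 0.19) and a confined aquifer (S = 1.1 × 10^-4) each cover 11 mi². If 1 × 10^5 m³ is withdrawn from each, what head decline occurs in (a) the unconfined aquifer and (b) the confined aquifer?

Δh_u ≈ 0.0185 m; Δh_c ≈ 31.9 m

A = 11 mi² = 2.849 × 10^7 m²
Unconfined: Δh_u = ΔV/(Sy·A) = 1 × 10^5/(0.19 × 2.849 × 10^7) = 0.01847 m
Confined: Δh_c = ΔV/(S·A) = 1 × 10^5/(1.1 × 10^-4 × 2.849 × 10^7) = 31.91 m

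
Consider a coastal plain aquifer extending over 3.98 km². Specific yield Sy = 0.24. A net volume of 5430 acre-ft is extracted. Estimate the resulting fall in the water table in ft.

A = 3.98 km² = 3.98 × 10^6 m²
ΔV = 5430 acre-ft = 6.698 × 10^6 m³
Δh = ΔV / (Sy × A) = 6.698 × 10^6 m³ / (0.24 × 3.98 × 10^6 m²) = 7.012 m
Δh = 7.012 m = 23.01 ft

Δh ≈ 23 ft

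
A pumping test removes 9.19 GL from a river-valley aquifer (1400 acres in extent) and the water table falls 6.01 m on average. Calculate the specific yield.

Sy ≈ 0.27

A = 1400 acres = 5.666 × 10^6 m²
ΔV = 9.19 GL = 9.19 × 10^6 m³
Sy = ΔV / (A × Δh) = 9.19 × 10^6 m³ / (5.666 × 10^6 m² × 6.01 m) = 0.2699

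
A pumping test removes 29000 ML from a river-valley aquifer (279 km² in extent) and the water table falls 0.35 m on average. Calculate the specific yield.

A = 279 km² = 2.79 × 10^8 m²
ΔV = 29000 ML = 2.9 × 10^7 m³
Sy = ΔV / (A × Δh) = 2.9 × 10^7 m³ / (2.79 × 10^8 m² × 0.35 m) = 0.297

Sy ≈ 0.3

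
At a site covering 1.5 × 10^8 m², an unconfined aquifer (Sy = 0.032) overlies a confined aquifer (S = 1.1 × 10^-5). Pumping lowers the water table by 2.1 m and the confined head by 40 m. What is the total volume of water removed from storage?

Unconfined: ΔV_u = Sy × A × Δh_u = 0.032 × 1.5 × 10^8 × 2.1 = 1.008 × 10^7 m³
Confined: ΔV_c = S × A × Δh_c = 1.1 × 10^-5 × 1.5 × 10^8 × 40 = 66000 m³
Total ΔV = 1.008 × 10^7 + 66000 = 1.015 × 10^7 m³

ΔV ≈ 1.01 × 10^7 m³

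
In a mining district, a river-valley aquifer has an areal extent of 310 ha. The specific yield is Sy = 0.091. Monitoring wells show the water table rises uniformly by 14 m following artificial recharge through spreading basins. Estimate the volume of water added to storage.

A = 310 ha = 3.1 × 10^6 m²
ΔV = Sy × A × Δh = 0.091 × 3.1 × 10^6 m² × 14 m = 3.949 × 10^6 m³

ΔV ≈ 3.95 × 10^6 m³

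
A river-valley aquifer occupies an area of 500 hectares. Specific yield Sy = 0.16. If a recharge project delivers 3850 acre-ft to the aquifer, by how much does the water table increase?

Δh ≈ 5.94 m

A = 500 hectares = 5 × 10^6 m²
ΔV = 3850 acre-ft = 4.749 × 10^6 m³
Δh = ΔV / (Sy × A) = 4.749 × 10^6 m³ / (0.16 × 5 × 10^6 m²) = 5.936 m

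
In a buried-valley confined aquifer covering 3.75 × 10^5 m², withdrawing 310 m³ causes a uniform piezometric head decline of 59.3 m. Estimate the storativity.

S = ΔV / (A × Δh) = 310 m³ / (3.75 × 10^5 m² × 59.3 m) = 1.394 × 10^-5

S ≈ 1.4 × 10^-5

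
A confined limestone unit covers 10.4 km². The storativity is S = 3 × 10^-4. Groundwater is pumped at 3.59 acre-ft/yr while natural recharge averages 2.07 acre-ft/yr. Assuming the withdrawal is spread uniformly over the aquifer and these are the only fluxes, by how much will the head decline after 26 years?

Δh ≈ 15.6 m

A = 10.4 km² = 1.04 × 10^7 m²
Net abstraction = 3.59 − 2.07 = 1.52 acre-ft/yr
Q_net = 1.52 acre-ft/yr = 5.137 m³/d
t = 26 years = 9490 d
ΔV = Q × t = 5.137 m³/d × 9490 d = 48750 m³
Δh = ΔV / (S × A) = 48750 / (3 × 10^-4 × 1.04 × 10^7) = 15.62 m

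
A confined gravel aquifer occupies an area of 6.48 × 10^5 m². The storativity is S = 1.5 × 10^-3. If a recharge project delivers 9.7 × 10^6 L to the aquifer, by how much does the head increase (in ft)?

Δh ≈ 32.7 ft

ΔV = 9.7 × 10^6 L = 9700 m³
Δh = ΔV / (S × A) = 9700 m³ / (0.0015 × 6.48 × 10^5 m²) = 9.979 m
Δh = 9.979 m = 32.74 ft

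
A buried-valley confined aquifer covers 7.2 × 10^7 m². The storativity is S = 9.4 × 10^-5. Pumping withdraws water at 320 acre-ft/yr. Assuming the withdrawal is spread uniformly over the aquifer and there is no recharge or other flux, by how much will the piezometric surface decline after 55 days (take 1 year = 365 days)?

Δh ≈ 8.79 m

Q = 320 acre-ft/yr = 1081 m³/d
ΔV = Q × t = 1081 m³/d × 55 d = 59480 m³
Δh = ΔV / (S × A) = 59480 / (9.4 × 10^-5 × 7.2 × 10^7) = 8.788 m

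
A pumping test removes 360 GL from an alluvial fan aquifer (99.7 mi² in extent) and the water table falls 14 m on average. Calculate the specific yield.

Sy ≈ 0.1

A = 99.7 mi² = 2.582 × 10^8 m²
ΔV = 360 GL = 3.6 × 10^8 m³
Sy = ΔV / (A × Δh) = 3.6 × 10^8 m³ / (2.582 × 10^8 m² × 14 m) = 0.09958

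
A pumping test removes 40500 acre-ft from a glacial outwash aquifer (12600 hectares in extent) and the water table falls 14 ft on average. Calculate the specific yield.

A = 12600 hectares = 1.26 × 10^8 m²
Δh = 14 ft = 4.267 m
ΔV = 40500 acre-ft = 4.996 × 10^7 m³
Sy = ΔV / (A × Δh) = 4.996 × 10^7 m³ / (1.26 × 10^8 m² × 4.267 m) = 0.09291

Sy ≈ 0.093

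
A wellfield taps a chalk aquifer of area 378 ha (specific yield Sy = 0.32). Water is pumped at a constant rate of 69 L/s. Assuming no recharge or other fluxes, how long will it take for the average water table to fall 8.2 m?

t ≈ 1660 days

A = 378 ha = 3.78 × 10^6 m²
ΔV = Sy × A × Δh = 0.32 × 3.78 × 10^6 × 8.2 = 9.919 × 10^6 m³
Q = 69 L/s = 5962 m³/d
t = ΔV / Q = 9.919 × 10^6 m³ / 5962 m³/d = 1664 d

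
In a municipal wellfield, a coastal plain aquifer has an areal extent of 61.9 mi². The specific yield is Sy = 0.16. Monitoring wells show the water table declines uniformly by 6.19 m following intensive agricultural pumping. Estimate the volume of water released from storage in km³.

ΔV ≈ 0.159 km³

A = 61.9 mi² = 1.603 × 10^8 m²
ΔV = Sy × A × Δh = 0.16 × 1.603 × 10^8 m² × 6.19 m = 1.588 × 10^8 m³
ΔV = 1.588 × 10^8 m³ = 0.1588 km³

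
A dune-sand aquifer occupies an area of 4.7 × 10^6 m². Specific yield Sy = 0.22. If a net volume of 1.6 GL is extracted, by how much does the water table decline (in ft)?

Δh ≈ 5.08 ft

ΔV = 1.6 GL = 1.6 × 10^6 m³
Δh = ΔV / (Sy × A) = 1.6 × 10^6 m³ / (0.22 × 4.7 × 10^6 m²) = 1.547 m
Δh = 1.547 m = 5.077 ft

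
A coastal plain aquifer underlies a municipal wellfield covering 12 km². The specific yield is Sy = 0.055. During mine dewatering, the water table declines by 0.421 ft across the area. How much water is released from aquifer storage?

ΔV ≈ 84700 m³

A = 12 km² = 1.2 × 10^7 m²
Δh = 0.421 ft = 0.1283 m
ΔV = Sy × A × Δh = 0.055 × 1.2 × 10^7 m² × 0.1283 m = 84690 m³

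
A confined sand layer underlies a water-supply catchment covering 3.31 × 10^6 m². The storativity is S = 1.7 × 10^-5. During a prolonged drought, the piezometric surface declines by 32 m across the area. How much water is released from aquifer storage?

ΔV = S × A × Δh = 1.7 × 10^-5 × 3.31 × 10^6 m² × 32 m = 1801 m³

ΔV ≈ 1800 m³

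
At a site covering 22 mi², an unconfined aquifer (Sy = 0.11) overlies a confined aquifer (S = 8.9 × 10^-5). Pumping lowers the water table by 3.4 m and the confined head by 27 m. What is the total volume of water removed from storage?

ΔV ≈ 2.14 × 10^7 m³

A = 22 mi² = 5.698 × 10^7 m²
Unconfined: ΔV_u = Sy × A × Δh_u = 0.11 × 5.698 × 10^7 × 3.4 = 2.131 × 10^7 m³
Confined: ΔV_c = S × A × Δh_c = 8.9 × 10^-5 × 5.698 × 10^7 × 27 = 1.369 × 10^5 m³
Total ΔV = 2.131 × 10^7 + 1.369 × 10^5 = 2.145 × 10^7 m³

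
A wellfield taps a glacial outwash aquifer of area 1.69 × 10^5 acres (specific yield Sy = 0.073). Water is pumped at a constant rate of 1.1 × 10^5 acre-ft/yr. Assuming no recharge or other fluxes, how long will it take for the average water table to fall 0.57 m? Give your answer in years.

A = 1.69 × 10^5 acres = 6.839 × 10^8 m²
ΔV = Sy × A × Δh = 0.073 × 6.839 × 10^8 × 0.57 = 2.846 × 10^7 m³
Q = 1.1 × 10^5 acre-ft/yr = 3.717 × 10^5 m³/d
t = ΔV / Q = 2.846 × 10^7 m³ / 3.717 × 10^5 m³/d = 76.55 d
t = 76.55 d ≈ 0.2097 years

t ≈ 0.21 years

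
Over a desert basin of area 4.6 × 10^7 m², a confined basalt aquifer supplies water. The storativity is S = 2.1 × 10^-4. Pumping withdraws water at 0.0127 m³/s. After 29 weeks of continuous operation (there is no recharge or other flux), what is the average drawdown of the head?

Q = 0.0127 m³/s = 1097 m³/d
t = 29 weeks = 203 d
ΔV = Q × t = 1097 m³/d × 203 d = 2.227 × 10^5 m³
Δh = ΔV / (S × A) = 2.227 × 10^5 / (2.1 × 10^-4 × 4.6 × 10^7) = 23.06 m

Δh ≈ 23.1 m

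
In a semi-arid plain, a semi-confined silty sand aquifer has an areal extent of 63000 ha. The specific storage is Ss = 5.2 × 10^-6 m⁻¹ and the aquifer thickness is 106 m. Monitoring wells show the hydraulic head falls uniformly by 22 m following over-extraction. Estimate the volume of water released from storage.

ΔV ≈ 7.64 × 10^6 m³

S = Ss × b = 5.2 × 10^-6 m⁻¹ × 106 m = 5.512 × 10^-4
A = 63000 ha = 6.3 × 10^8 m²
ΔV = S × A × Δh = 5.512 × 10^-4 × 6.3 × 10^8 m² × 22 m = 7.64 × 10^6 m³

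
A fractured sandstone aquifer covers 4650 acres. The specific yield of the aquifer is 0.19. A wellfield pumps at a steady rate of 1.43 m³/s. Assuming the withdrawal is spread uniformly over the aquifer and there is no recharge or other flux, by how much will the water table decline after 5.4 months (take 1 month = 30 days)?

Δh ≈ 5.6 m

A = 4650 acres = 1.882 × 10^7 m²
Q = 1.43 m³/s = 1.236 × 10^5 m³/d
t = 5.4 months = 162 d
ΔV = Q × t = 1.236 × 10^5 m³/d × 162 d = 2.002 × 10^7 m³
Δh = ΔV / (Sy × A) = 2.002 × 10^7 / (0.19 × 1.882 × 10^7) = 5.598 m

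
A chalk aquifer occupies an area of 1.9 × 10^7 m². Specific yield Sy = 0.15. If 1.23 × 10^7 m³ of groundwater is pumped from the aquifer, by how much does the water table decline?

Δh ≈ 4.32 m

Δh = ΔV / (Sy × A) = 1.23 × 10^7 m³ / (0.15 × 1.9 × 10^7 m²) = 4.316 m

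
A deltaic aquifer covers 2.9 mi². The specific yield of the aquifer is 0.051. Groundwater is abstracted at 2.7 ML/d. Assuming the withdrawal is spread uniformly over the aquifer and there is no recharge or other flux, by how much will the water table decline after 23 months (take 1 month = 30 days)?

A = 2.9 mi² = 7.511 × 10^6 m²
Q = 2.7 ML/d = 2700 m³/d
t = 23 months = 690 d
ΔV = Q × t = 2700 m³/d × 690 d = 1.863 × 10^6 m³
Δh = ΔV / (Sy × A) = 1.863 × 10^6 / (0.051 × 7.511 × 10^6) = 4.863 m

Δh ≈ 4.86 m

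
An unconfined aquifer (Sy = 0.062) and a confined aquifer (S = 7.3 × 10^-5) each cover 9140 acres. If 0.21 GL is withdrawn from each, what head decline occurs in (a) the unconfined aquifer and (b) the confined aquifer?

Δh_u ≈ 0.0916 m; Δh_c ≈ 77.8 m

A = 9140 acres = 3.699 × 10^7 m²
ΔV = 0.21 GL = 2.1 × 10^5 m³
Unconfined: Δh_u = ΔV/(Sy·A) = 2.1 × 10^5/(0.062 × 3.699 × 10^7) = 0.09157 m
Confined: Δh_c = ΔV/(S·A) = 2.1 × 10^5/(7.3 × 10^-5 × 3.699 × 10^7) = 77.77 m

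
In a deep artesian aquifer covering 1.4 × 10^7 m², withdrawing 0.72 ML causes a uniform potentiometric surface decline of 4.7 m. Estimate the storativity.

S ≈ 1.1 × 10^-5

ΔV = 0.72 ML = 720 m³
S = ΔV / (A × Δh) = 720 m³ / (1.4 × 10^7 m² × 4.7 m) = 1.094 × 10^-5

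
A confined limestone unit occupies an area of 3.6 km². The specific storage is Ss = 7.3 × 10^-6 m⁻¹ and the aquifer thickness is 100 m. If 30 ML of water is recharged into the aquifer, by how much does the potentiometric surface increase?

Δh ≈ 11.4 m

S = Ss × b = 7.3 × 10^-6 m⁻¹ × 100 m = 7.3 × 10^-4
A = 3.6 km² = 3.6 × 10^6 m²
ΔV = 30 ML = 30000 m³
Δh = ΔV / (S × A) = 30000 m³ / (7.3 × 10^-4 × 3.6 × 10^6 m²) = 11.42 m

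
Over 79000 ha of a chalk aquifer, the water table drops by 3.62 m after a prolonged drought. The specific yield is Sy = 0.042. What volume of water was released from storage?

ΔV ≈ 1.2 × 10^8 m³

A = 79000 ha = 7.9 × 10^8 m²
ΔV = Sy × A × Δh = 0.042 × 7.9 × 10^8 m² × 3.62 m = 1.201 × 10^8 m³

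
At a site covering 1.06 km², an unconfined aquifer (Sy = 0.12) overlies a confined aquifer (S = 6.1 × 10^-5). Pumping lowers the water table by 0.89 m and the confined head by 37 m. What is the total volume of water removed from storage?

ΔV ≈ 1.16 × 10^5 m³

A = 1.06 km² = 1.06 × 10^6 m²
Unconfined: ΔV_u = Sy × A × Δh_u = 0.12 × 1.06 × 10^6 × 0.89 = 1.132 × 10^5 m³
Confined: ΔV_c = S × A × Δh_c = 6.1 × 10^-5 × 1.06 × 10^6 × 37 = 2392 m³
Total ΔV = 1.132 × 10^5 + 2392 = 1.156 × 10^5 m³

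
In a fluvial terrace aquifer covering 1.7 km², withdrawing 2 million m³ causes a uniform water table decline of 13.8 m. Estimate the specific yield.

A = 1.7 km² = 1.7 × 10^6 m²
ΔV = 2 million m³ = 2 × 10^6 m³
Sy = ΔV / (A × Δh) = 2 × 10^6 m³ / (1.7 × 10^6 m² × 13.8 m) = 0.08525

Sy ≈ 0.085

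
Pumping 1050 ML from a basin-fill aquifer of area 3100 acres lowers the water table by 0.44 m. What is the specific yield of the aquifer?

Sy ≈ 0.19

A = 3100 acres = 1.255 × 10^7 m²
ΔV = 1050 ML = 1.05 × 10^6 m³
Sy = ΔV / (A × Δh) = 1.05 × 10^6 m³ / (1.255 × 10^7 m² × 0.44 m) = 0.1902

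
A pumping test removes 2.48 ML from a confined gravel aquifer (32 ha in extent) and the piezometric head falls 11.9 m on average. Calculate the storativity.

A = 32 ha = 3.2 × 10^5 m²
ΔV = 2.48 ML = 2480 m³
S = ΔV / (A × Δh) = 2480 m³ / (3.2 × 10^5 m² × 11.9 m) = 6.513 × 10^-4

S ≈ 6.5 × 10^-4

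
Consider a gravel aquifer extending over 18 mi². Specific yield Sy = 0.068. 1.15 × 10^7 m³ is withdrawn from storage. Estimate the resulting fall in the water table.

A = 18 mi² = 4.662 × 10^7 m²
Δh = ΔV / (Sy × A) = 1.15 × 10^7 m³ / (0.068 × 4.662 × 10^7 m²) = 3.628 m

Δh ≈ 3.63 m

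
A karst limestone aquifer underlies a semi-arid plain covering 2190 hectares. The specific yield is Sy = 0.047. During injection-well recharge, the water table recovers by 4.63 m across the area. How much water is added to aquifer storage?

A = 2190 hectares = 2.19 × 10^7 m²
ΔV = Sy × A × Δh = 0.047 × 2.19 × 10^7 m² × 4.63 m = 4.766 × 10^6 m³

ΔV ≈ 4.77 × 10^6 m³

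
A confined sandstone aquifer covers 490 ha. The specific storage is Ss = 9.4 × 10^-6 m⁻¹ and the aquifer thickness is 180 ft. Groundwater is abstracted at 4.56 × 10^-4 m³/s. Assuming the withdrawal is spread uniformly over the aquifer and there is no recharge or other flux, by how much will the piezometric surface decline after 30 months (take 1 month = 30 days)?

b = 180 ft = 54.86 m
S = Ss × b = 9.4 × 10^-6 m⁻¹ × 54.86 m = 5.157 × 10^-4
A = 490 ha = 4.9 × 10^6 m²
Q = 4.56 × 10^-4 m³/s = 39.4 m³/d
t = 30 months = 900 d
ΔV = Q × t = 39.4 m³/d × 900 d = 35460 m³
Δh = ΔV / (S × A) = 35460 / (5.157 × 10^-4 × 4.9 × 10^6) = 14.03 m

Δh ≈ 14 m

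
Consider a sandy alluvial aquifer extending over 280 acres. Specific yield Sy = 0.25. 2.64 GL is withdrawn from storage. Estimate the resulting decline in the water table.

A = 280 acres = 1.133 × 10^6 m²
ΔV = 2.64 GL = 2.64 × 10^6 m³
Δh = ΔV / (Sy × A) = 2.64 × 10^6 m³ / (0.25 × 1.133 × 10^6 m²) = 9.319 m

Δh ≈ 9.32 m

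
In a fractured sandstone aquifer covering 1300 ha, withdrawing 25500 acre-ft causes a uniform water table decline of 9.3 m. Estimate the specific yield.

Sy ≈ 0.26

A = 1300 ha = 1.3 × 10^7 m²
ΔV = 25500 acre-ft = 3.145 × 10^7 m³
Sy = ΔV / (A × Δh) = 3.145 × 10^7 m³ / (1.3 × 10^7 m² × 9.3 m) = 0.2602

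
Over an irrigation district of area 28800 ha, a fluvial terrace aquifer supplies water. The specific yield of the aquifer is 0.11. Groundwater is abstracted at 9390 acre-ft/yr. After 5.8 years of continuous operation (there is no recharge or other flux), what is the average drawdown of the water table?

Δh ≈ 2.12 m

A = 28800 ha = 2.88 × 10^8 m²
Q = 9390 acre-ft/yr = 31730 m³/d
t = 5.8 years = 2117 d
ΔV = Q × t = 31730 m³/d × 2117 d = 6.718 × 10^7 m³
Δh = ΔV / (Sy × A) = 6.718 × 10^7 / (0.11 × 2.88 × 10^8) = 2.121 m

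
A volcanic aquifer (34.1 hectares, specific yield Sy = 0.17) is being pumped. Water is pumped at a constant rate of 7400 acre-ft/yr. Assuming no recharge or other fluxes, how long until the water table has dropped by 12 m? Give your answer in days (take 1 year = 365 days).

A = 34.1 hectares = 3.41 × 10^5 m²
ΔV = Sy × A × Δh = 0.17 × 3.41 × 10^5 × 12 = 6.956 × 10^5 m³
Q = 7400 acre-ft/yr = 25010 m³/d
t = ΔV / Q = 6.956 × 10^5 m³ / 25010 m³/d = 27.82 d

t ≈ 27.8 days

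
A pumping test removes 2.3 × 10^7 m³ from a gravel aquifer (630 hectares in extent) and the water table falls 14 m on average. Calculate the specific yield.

Sy ≈ 0.26

A = 630 hectares = 6.3 × 10^6 m²
Sy = ΔV / (A × Δh) = 2.3 × 10^7 m³ / (6.3 × 10^6 m² × 14 m) = 0.2608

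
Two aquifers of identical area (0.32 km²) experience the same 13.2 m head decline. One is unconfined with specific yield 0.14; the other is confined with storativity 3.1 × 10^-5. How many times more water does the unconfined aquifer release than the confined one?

ΔV_u / ΔV_c ≈ 4520

A = 0.32 km² = 3.2 × 10^5 m²
Unconfined: ΔV_u = Sy × A × Δh = 0.14 × 3.2 × 10^5 × 13.2 = 5.914 × 10^5 m³
Confined: ΔV_c = S × A × Δh = 3.1 × 10^-5 × 3.2 × 10^5 × 13.2 = 130.9 m³
Ratio = ΔV_u / ΔV_c = Sy / S = 0.14 / 3.1 × 10^-5 = 4516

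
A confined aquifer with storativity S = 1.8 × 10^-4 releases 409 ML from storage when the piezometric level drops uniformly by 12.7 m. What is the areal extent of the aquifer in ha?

ΔV = 409 ML = 4.09 × 10^5 m³
A = ΔV / (S × Δh) = 4.09 × 10^5 / (1.8 × 10^-4 × 12.7) = 1.789 × 10^8 m²
A = 1.789 × 10^8 m² = 17890 ha

A ≈ 17900 ha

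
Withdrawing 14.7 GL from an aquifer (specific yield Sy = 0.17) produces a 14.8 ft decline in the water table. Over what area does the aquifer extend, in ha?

Δh = 14.8 ft = 4.511 m
ΔV = 14.7 GL = 1.47 × 10^7 m³
A = ΔV / (Sy × Δh) = 1.47 × 10^7 / (0.17 × 4.511) = 1.917 × 10^7 m²
A = 1.917 × 10^7 m² = 1917 ha

A ≈ 1920 ha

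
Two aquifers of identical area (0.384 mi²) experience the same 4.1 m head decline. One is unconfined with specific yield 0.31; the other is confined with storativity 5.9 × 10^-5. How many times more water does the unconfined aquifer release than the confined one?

ΔV_u / ΔV_c ≈ 5250

A = 0.384 mi² = 9.946 × 10^5 m²
Unconfined: ΔV_u = Sy × A × Δh = 0.31 × 9.946 × 10^5 × 4.1 = 1.264 × 10^6 m³
Confined: ΔV_c = S × A × Δh = 5.9 × 10^-5 × 9.946 × 10^5 × 4.1 = 240.6 m³
Ratio = ΔV_u / ΔV_c = Sy / S = 0.31 / 5.9 × 10^-5 = 5254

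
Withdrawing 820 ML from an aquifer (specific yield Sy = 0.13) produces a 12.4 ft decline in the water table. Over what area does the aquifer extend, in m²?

A ≈ 1.67 × 10^6 m²

Δh = 12.4 ft = 3.78 m
ΔV = 820 ML = 8.2 × 10^5 m³
A = ΔV / (Sy × Δh) = 8.2 × 10^5 / (0.13 × 3.78) = 1.669 × 10^6 m²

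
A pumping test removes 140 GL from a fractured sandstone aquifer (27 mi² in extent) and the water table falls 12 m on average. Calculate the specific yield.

Sy ≈ 0.17

A = 27 mi² = 6.993 × 10^7 m²
ΔV = 140 GL = 1.4 × 10^8 m³
Sy = ΔV / (A × Δh) = 1.4 × 10^8 m³ / (6.993 × 10^7 m² × 12 m) = 0.1668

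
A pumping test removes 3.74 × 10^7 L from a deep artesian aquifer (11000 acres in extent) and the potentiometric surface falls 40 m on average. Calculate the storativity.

A = 11000 acres = 4.452 × 10^7 m²
ΔV = 3.74 × 10^7 L = 37400 m³
S = ΔV / (A × Δh) = 37400 m³ / (4.452 × 10^7 m² × 40 m) = 2.1 × 10^-5

S ≈ 2.1 × 10^-5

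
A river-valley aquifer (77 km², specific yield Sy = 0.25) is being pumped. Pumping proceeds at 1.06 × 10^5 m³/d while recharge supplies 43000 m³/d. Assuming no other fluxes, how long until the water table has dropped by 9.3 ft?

t ≈ 866 days

A = 77 km² = 7.7 × 10^7 m²
Δh = 9.3 ft = 2.835 m
ΔV = Sy × A × Δh = 0.25 × 7.7 × 10^7 × 2.835 = 5.457 × 10^7 m³
Net withdrawal = 1.06 × 10^5 − 43000 = 63000 m³/d
t = ΔV / Q = 5.457 × 10^7 m³ / 63000 m³/d = 866.1 d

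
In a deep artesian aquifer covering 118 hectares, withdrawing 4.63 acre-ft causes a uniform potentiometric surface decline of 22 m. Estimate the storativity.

A = 118 hectares = 1.18 × 10^6 m²
ΔV = 4.63 acre-ft = 5711 m³
S = ΔV / (A × Δh) = 5711 m³ / (1.18 × 10^6 m² × 22 m) = 2.2 × 10^-4

S ≈ 2.2 × 10^-4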